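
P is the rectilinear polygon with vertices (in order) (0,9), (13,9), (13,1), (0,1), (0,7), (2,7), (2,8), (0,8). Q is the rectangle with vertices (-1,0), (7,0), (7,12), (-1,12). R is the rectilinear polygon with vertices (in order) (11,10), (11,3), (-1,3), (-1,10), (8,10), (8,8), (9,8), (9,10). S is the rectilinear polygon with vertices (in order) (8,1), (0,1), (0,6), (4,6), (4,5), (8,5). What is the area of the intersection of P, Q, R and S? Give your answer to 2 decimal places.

The intersection is the polygon with vertices (0,3), (0,6), (4,6), (4,5), (7,5), (7,3).
By the shoelace formula its area is 18.00.

18.00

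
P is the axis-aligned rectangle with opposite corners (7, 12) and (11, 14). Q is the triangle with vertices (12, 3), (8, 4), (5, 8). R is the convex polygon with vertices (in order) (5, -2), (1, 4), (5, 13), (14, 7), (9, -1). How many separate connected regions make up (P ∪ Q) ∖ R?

2

(P ∪ Q) ∖ R splits into 2 disjoint pieces (area 8, area 0.0347).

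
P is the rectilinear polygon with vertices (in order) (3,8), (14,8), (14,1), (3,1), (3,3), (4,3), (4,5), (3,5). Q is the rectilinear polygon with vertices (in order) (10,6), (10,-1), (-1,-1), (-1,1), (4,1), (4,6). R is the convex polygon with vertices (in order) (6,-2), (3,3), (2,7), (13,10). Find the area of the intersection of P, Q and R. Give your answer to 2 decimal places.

The intersection is the polygon with vertices (4,3), (4,5), (4,6), (10,6), (10,4.857), (7.75,1), (4.2,1), (4,1.333).
By the shoelace formula its area is 25.63.

25.63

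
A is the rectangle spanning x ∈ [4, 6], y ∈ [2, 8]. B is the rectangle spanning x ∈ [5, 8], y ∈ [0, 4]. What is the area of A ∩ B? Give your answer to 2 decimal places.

2.00

|A∩B|: x∈[5,6], y∈[2,4] → 1·2 = 2.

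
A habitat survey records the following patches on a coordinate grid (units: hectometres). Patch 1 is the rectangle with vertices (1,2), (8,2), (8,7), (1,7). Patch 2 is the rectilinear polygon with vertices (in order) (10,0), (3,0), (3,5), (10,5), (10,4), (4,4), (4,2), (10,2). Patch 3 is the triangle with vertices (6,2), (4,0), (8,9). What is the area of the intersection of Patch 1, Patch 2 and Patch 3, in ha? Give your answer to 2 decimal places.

0.71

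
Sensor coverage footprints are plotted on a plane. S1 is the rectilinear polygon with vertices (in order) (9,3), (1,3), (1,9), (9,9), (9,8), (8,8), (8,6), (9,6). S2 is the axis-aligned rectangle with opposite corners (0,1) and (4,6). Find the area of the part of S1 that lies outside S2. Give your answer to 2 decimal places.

|S1| = 46, |S1∩S2| = 9.
|S1 ∖ S2| = |S1| − |S1∩S2| = 46 − 9 = 37.00.

37.00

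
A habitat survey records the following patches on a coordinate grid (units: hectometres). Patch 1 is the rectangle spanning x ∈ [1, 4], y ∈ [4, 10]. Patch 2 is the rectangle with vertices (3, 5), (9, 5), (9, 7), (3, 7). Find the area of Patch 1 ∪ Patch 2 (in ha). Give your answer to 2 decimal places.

By inclusion–exclusion:
Individual areas: |Patch 1| = 18, |Patch 2| = 12.
|Patch 1∩Patch 2|: x∈[3,4], y∈[5,7] → 1·2 = 2.
|Patch 1 ∪ Patch 2| = 30 − 2 = 28.00.

28.00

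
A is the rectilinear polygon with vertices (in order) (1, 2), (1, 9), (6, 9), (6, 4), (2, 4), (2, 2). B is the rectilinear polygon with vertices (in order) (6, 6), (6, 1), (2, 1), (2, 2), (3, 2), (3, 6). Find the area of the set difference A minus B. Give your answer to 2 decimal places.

21.00

|A| = 27, |A∩B| = 6.
|A ∖ B| = |A| − |A∩B| = 27 − 6 = 21.00.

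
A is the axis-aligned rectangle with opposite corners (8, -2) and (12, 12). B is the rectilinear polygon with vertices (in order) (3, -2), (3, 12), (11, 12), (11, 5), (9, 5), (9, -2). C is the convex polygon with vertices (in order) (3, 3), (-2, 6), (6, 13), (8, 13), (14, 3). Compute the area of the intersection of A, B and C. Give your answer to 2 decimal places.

The intersection is the polygon with vertices (11,5), (9,5), (9,3), (8,3), (8,12), (8.6,12), (11,8).
By the shoelace formula its area is 18.20.

18.20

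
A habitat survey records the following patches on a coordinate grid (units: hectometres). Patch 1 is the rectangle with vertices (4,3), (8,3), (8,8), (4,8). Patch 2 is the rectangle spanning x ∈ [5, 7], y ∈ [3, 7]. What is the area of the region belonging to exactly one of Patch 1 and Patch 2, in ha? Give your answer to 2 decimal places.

12.00

|Patch 1∩Patch 2|: x∈[5,7], y∈[3,7] → 2·4 = 8.
|Patch 1 △ Patch 2| = |Patch 1| + |Patch 2| − 2·|Patch 1∩Patch 2| = 20 + 8 − 16 = 12.00.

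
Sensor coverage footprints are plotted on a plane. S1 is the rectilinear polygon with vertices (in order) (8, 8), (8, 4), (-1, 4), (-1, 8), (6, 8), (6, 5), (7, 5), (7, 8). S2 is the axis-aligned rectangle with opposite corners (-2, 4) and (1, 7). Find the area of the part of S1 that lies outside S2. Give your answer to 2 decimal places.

|S1| = 33, |S1∩S2| = 6.
|S1 ∖ S2| = |S1| − |S1∩S2| = 33 − 6 = 27.00.

27.00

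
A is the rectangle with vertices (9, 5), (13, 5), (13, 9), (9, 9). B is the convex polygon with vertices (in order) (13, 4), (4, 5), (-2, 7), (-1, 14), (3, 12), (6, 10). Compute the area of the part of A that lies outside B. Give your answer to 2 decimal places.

|A| = 16, |A∩B| = 3.4405.
|A ∖ B| = |A| − |A∩B| = 16 − 3.4405 = 12.56.

12.56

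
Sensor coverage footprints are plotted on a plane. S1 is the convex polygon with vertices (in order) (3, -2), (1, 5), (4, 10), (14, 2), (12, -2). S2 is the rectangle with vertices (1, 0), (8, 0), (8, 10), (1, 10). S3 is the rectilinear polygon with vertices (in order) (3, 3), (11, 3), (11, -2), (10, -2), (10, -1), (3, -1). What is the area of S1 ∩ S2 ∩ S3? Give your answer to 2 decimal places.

The intersection is the polygon with vertices (8,0), (3,0), (3,3), (8,3).
By the shoelace formula its area is 15.00.

15.00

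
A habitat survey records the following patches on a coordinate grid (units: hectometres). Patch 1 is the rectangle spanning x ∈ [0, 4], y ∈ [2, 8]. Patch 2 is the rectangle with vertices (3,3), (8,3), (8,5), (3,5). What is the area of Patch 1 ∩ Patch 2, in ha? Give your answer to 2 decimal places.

|Patch 1∩Patch 2|: x∈[3,4], y∈[3,5] → 1·2 = 2.

2.00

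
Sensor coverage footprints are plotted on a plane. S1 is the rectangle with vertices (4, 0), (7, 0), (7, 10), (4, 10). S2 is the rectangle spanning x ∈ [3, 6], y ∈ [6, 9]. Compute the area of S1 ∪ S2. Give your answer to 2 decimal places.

By inclusion–exclusion:
Individual areas: |S1| = 30, |S2| = 9.
|S1∩S2|: x∈[4,6], y∈[6,9] → 2·3 = 6.
|S1 ∪ S2| = 39 − 6 = 33.00.

33.00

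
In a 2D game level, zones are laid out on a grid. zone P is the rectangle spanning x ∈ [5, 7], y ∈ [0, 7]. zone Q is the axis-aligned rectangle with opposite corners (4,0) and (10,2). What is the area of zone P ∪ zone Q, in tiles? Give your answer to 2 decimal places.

By inclusion–exclusion:
Individual areas: |zone P| = 14, |zone Q| = 12.
|zone P∩zone Q|: x∈[5,7], y∈[0,2] → 2·2 = 4.
|zone P ∪ zone Q| = 26 − 4 = 22.00.

22.00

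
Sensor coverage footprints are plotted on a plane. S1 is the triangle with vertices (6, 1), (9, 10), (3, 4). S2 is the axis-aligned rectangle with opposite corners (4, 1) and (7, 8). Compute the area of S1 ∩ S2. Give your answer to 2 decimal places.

13.00

The intersection is the polygon with vertices (6,1), (4,3), (4,5), (7,8), (7,4).
By the shoelace formula its area is 13.00.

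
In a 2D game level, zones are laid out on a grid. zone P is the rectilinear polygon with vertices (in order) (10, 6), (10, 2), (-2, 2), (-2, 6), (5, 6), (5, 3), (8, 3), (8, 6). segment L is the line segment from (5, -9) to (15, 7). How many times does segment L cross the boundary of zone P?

0

The segment lies entirely outside zone P and never meets its boundary.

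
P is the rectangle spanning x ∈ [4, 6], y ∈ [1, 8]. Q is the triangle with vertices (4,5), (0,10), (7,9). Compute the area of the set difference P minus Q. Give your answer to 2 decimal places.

10.67

|P| = 14, |P∩Q| = 3.3333.
|P ∖ Q| = |P| − |P∩Q| = 14 − 3.3333 = 10.67.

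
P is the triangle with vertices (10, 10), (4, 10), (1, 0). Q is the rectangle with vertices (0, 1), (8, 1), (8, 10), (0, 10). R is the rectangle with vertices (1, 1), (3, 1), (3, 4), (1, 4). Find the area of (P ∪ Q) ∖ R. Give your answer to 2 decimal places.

|P ∪ Q| = 74.5222.
|(P ∪ Q) ∩ R| = 6.
|(P ∪ Q) ∖ R| = 74.5222 − 6 = 68.52.

68.52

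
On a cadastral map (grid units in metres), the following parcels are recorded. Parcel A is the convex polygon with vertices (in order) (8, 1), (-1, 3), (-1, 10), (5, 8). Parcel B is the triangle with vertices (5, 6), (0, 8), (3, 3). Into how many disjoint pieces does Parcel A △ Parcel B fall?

Parcel A △ Parcel B is a single connected region.

1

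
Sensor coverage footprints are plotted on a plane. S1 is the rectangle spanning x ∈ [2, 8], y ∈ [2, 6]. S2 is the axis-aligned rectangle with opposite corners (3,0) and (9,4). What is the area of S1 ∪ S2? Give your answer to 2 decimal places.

38.00

By inclusion–exclusion:
Individual areas: |S1| = 24, |S2| = 24.
|S1∩S2|: x∈[3,8], y∈[2,4] → 5·2 = 10.
|S1 ∪ S2| = 48 − 10 = 38.00.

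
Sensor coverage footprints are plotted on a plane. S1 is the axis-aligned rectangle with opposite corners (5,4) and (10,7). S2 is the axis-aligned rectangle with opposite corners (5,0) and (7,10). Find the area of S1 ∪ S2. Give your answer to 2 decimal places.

By inclusion–exclusion:
Individual areas: |S1| = 15, |S2| = 20.
|S1∩S2|: x∈[5,7], y∈[4,7] → 2·3 = 6.
|S1 ∪ S2| = 35 − 6 = 29.00.

29.00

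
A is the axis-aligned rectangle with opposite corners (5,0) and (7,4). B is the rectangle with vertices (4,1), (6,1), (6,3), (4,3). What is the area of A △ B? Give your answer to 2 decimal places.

|A∩B|: x∈[5,6], y∈[1,3] → 1·2 = 2.
|A △ B| = |A| + |B| − 2·|A∩B| = 8 + 4 − 4 = 8.00.

8.00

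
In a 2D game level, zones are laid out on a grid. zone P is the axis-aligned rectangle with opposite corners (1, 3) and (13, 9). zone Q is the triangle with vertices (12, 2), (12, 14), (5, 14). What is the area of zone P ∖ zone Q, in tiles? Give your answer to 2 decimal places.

|zone P| = 72, |zone P∩zone Q| = 14.
|zone P ∖ zone Q| = |zone P| − |zone P∩zone Q| = 72 − 14 = 58.00.

58.00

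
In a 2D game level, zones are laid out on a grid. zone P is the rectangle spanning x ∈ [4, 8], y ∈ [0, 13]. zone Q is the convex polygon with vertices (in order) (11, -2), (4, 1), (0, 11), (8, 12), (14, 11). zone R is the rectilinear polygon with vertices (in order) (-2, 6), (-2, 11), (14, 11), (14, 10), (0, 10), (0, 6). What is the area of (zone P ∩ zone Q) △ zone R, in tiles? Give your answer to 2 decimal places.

|zone P ∩ zone Q| = 45.8333.
|(zone P ∩ zone Q) ∩ zone R| = 4.
|(zone P ∩ zone Q) △ zone R| = 45.8333 + 24 − 8 = 61.83.

61.83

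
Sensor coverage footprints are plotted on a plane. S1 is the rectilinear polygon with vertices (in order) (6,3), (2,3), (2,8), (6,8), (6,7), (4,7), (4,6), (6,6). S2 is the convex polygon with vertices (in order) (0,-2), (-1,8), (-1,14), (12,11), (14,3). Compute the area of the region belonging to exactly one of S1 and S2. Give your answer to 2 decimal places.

148.50

|S1| = 18, |S2| = 166.5, |S1∩S2| = 18.
|S1 △ S2| = |S1| + |S2| − 2·|S1∩S2| = 18 + 166.5 − 36 = 148.50.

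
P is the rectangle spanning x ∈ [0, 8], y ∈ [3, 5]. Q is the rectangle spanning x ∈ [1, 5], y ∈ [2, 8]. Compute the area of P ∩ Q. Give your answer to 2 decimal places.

|P∩Q|: x∈[1,5], y∈[3,5] → 4·2 = 8.

8.00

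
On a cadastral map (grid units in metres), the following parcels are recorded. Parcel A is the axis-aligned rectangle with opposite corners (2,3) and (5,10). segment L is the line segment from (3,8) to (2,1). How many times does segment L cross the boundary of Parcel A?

The segment meets the boundary at (2.286,3).

1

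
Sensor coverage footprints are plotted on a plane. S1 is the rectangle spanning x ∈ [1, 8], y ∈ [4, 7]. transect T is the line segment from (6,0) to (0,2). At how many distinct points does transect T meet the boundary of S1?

0

The segment lies entirely outside S1 and never meets its boundary.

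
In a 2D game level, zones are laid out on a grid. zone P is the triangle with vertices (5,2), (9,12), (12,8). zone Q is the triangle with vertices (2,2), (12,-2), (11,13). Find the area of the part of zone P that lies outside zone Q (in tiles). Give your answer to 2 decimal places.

1.73

|zone P| = 23, |zone P∩zone Q| = 21.27.
|zone P ∖ zone Q| = |zone P| − |zone P∩zone Q| = 23 − 21.27 = 1.73.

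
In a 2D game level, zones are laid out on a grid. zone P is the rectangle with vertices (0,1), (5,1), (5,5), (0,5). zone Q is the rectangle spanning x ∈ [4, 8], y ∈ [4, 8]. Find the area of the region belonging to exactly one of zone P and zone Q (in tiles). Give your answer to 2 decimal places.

|zone P∩zone Q|: x∈[4,5], y∈[4,5] → 1·1 = 1.
|zone P △ zone Q| = |zone P| + |zone Q| − 2·|zone P∩zone Q| = 20 + 16 − 2 = 34.00.

34.00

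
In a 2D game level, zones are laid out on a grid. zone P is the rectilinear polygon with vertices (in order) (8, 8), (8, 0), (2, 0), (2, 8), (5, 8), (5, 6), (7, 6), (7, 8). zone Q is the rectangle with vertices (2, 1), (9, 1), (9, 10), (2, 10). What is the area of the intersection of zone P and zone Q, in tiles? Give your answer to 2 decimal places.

The intersection is the polygon with vertices (8,1), (2,1), (2,8), (5,8), (5,6), (7,6), (7,8), (8,8).
By the shoelace formula its area is 38.00.

38.00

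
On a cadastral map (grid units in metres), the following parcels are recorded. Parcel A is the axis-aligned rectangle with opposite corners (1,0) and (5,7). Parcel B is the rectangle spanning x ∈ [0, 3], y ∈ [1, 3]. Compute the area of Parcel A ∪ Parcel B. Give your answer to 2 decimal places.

By inclusion–exclusion:
Individual areas: |Parcel A| = 28, |Parcel B| = 6.
|Parcel A∩Parcel B|: x∈[1,3], y∈[1,3] → 2·2 = 4.
|Parcel A ∪ Parcel B| = 34 − 4 = 30.00.

30.00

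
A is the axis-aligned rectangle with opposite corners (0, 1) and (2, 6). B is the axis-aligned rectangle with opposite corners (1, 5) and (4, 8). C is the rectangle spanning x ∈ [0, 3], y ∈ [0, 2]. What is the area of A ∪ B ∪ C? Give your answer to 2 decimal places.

By inclusion–exclusion:
Individual areas: |A| = 10, |B| = 9, |C| = 6.
|A∩B|: x∈[1,2], y∈[5,6] → 1·1 = 1.
|A∩C|: x∈[0,2], y∈[1,2] → 2·1 = 2.
|B∩C| = 0 (no overlap).
|A∩B∩C| = 0.
|A ∪ B ∪ C| = 25 − 3 + 0 = 22.00.

22.00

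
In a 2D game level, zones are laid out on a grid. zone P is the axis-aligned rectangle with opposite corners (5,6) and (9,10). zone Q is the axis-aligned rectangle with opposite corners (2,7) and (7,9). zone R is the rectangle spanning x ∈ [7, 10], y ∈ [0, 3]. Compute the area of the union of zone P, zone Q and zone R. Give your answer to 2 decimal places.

By inclusion–exclusion:
Individual areas: |zone P| = 16, |zone Q| = 10, |zone R| = 9.
|zone P∩zone Q|: x∈[5,7], y∈[7,9] → 2·2 = 4.
|zone P∩zone R| = 0 (no overlap).
|zone Q∩zone R| = 0 (no overlap).
|zone P∩zone Q∩zone R| = 0.
|zone P ∪ zone Q ∪ zone R| = 35 − 4 + 0 = 31.00.

31.00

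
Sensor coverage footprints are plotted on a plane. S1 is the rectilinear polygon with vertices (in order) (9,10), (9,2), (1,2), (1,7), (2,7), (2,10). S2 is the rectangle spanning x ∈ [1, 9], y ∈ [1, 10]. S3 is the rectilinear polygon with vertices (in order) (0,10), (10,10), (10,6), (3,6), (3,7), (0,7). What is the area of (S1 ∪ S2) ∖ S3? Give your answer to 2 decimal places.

|S1 ∪ S2| = 72.
|(S1 ∪ S2) ∩ S3| = 30.
|(S1 ∪ S2) ∖ S3| = 72 − 30 = 42.00.

42.00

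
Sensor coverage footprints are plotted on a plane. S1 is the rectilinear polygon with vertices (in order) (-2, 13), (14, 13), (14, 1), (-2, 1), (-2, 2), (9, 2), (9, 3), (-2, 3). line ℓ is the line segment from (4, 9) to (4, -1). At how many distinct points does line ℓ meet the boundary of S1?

The segment meets the boundary at (4,1), (4,2), (4,3).

3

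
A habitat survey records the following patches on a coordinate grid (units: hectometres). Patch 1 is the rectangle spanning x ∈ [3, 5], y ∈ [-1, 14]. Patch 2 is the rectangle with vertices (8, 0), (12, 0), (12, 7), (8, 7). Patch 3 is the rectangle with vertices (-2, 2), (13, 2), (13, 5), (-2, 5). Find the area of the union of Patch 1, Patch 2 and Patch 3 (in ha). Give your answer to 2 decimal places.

85.00

By inclusion–exclusion:
Individual areas: |Patch 1| = 30, |Patch 2| = 28, |Patch 3| = 45.
|Patch 1∩Patch 2| = 0 (no overlap).
|Patch 1∩Patch 3|: x∈[3,5], y∈[2,5] → 2·3 = 6.
|Patch 2∩Patch 3|: x∈[8,12], y∈[2,5] → 4·3 = 12.
|Patch 1∩Patch 2∩Patch 3| = 0.
|Patch 1 ∪ Patch 2 ∪ Patch 3| = 103 − 18 + 0 = 85.00.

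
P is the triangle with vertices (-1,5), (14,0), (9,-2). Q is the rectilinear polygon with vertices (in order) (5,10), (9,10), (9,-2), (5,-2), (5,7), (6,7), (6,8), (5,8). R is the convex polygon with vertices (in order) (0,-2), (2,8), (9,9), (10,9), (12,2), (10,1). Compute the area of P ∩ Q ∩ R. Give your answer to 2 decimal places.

The intersection is the polygon with vertices (9,0.7), (6.3,-0.11), (5,0.8), (5,3), (9,1.667).
By the shoelace formula its area is 8.09.

8.09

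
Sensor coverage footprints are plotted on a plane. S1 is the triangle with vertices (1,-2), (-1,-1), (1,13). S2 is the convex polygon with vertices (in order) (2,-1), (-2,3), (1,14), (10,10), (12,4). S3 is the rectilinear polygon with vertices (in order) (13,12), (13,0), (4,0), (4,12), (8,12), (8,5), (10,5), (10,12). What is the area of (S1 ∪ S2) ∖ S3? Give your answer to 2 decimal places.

|S1 ∪ S2| = 132.9375.
|(S1 ∪ S2) ∩ S3| = 54.6111.
|(S1 ∪ S2) ∖ S3| = 132.9375 − 54.6111 = 78.33.

78.33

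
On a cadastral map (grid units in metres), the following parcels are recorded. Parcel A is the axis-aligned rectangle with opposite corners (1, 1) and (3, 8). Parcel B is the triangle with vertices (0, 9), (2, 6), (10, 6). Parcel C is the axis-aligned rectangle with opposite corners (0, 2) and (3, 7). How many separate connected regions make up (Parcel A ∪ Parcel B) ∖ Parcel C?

2

(Parcel A ∪ Parcel B) ∖ Parcel C splits into 2 disjoint pieces (area 2, area 10.75).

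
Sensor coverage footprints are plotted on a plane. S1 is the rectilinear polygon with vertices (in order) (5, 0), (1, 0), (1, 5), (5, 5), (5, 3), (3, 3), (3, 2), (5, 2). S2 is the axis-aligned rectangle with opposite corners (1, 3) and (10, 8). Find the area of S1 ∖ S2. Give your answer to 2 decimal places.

10.00

|S1| = 18, |S1∩S2| = 8.
|S1 ∖ S2| = |S1| − |S1∩S2| = 18 − 8 = 10.00.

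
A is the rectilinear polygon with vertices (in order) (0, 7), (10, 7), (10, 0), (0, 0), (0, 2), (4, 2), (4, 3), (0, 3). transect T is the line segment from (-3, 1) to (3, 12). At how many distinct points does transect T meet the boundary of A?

The segment meets the boundary at (0.273,7), (0,6.5).

2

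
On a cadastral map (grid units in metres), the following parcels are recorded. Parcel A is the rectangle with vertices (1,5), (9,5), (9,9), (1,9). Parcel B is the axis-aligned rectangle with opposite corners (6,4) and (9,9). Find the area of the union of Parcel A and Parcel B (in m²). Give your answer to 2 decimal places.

35.00

By inclusion–exclusion:
Individual areas: |Parcel A| = 32, |Parcel B| = 15.
|Parcel A∩Parcel B|: x∈[6,9], y∈[5,9] → 3·4 = 12.
|Parcel A ∪ Parcel B| = 47 − 12 = 35.00.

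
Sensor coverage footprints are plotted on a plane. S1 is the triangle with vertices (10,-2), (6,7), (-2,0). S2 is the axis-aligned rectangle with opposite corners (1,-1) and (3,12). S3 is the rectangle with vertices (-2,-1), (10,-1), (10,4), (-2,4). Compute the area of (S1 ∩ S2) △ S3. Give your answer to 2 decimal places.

|S1 ∩ S2| = 8.3333.
|(S1 ∩ S2) ∩ S3| = 8.253.
|(S1 ∩ S2) △ S3| = 8.3333 + 60 − 16.506 = 51.83.

51.83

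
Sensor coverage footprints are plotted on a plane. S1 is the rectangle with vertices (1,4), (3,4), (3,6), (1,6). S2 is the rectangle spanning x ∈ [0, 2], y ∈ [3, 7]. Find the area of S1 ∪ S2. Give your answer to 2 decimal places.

By inclusion–exclusion:
Individual areas: |S1| = 4, |S2| = 8.
|S1∩S2|: x∈[1,2], y∈[4,6] → 1·2 = 2.
|S1 ∪ S2| = 12 − 2 = 10.00.

10.00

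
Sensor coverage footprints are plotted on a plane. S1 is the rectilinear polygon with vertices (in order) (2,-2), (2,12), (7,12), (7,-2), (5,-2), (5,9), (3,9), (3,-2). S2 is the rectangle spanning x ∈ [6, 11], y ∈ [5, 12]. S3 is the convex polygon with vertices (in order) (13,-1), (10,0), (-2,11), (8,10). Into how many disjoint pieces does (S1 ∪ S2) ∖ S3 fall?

(S1 ∪ S2) ∖ S3 splits into 3 disjoint pieces (area 25.5182, area 11.3333, area 8.875).

3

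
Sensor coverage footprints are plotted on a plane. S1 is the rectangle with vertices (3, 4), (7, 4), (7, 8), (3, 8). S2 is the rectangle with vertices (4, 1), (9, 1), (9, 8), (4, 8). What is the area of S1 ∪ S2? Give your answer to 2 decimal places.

By inclusion–exclusion:
Individual areas: |S1| = 16, |S2| = 35.
|S1∩S2|: x∈[4,7], y∈[4,8] → 3·4 = 12.
|S1 ∪ S2| = 51 − 12 = 39.00.

39.00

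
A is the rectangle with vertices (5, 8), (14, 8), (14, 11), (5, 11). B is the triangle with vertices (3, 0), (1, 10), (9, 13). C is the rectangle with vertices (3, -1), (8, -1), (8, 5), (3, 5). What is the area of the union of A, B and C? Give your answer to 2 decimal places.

87.08

By inclusion–exclusion:
Individual areas: |A| = 27, |B| = 43, |C| = 30.
|A∩B| = 7.1538.
|A∩C| = 0 (no overlap).
|B∩C| = 5.7692.
|A∩B∩C| = 0.
|A ∪ B ∪ C| = 100 − 12.9231 + 0 = 87.08.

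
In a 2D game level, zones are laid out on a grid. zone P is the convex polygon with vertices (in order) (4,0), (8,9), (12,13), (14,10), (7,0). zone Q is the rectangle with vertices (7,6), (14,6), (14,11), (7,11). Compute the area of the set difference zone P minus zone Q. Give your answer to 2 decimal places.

|zone P| = 50, |zone P∩zone Q| = 23.9417.
|zone P ∖ zone Q| = |zone P| − |zone P∩zone Q| = 50 − 23.9417 = 26.06.

26.06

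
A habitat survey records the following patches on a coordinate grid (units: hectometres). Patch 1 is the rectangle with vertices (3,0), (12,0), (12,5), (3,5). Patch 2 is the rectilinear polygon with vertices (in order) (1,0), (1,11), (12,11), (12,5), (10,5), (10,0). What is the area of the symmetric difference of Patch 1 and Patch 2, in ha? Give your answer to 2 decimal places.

86.00

|Patch 1| = 45, |Patch 2| = 111, |Patch 1∩Patch 2| = 35.
|Patch 1 △ Patch 2| = |Patch 1| + |Patch 2| − 2·|Patch 1∩Patch 2| = 45 + 111 − 70 = 86.00.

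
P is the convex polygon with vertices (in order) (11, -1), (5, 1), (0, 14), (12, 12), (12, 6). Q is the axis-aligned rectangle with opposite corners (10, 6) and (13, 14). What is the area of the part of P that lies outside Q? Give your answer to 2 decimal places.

|P| = 116, |P∩Q| = 12.3333.
|P ∖ Q| = |P| − |P∩Q| = 116 − 12.3333 = 103.67.

103.67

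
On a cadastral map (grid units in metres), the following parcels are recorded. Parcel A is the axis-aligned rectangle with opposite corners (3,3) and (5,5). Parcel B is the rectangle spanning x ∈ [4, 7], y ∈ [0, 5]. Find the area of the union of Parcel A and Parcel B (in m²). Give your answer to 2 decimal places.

17.00

By inclusion–exclusion:
Individual areas: |Parcel A| = 4, |Parcel B| = 15.
|Parcel A∩Parcel B|: x∈[4,5], y∈[3,5] → 1·2 = 2.
|Parcel A ∪ Parcel B| = 19 − 2 = 17.00.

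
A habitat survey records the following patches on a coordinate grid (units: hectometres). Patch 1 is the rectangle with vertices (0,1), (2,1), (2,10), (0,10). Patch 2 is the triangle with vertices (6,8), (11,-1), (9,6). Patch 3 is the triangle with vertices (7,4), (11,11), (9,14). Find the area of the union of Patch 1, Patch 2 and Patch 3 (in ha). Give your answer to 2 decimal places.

38.51

By inclusion–exclusion:
Individual areas: |Patch 1| = 18, |Patch 2| = 8.5, |Patch 3| = 13.
|Patch 1∩Patch 2| = 0.
|Patch 1∩Patch 3| = 0.
|Patch 2∩Patch 3| = 0.9927.
|Patch 1∩Patch 2∩Patch 3| = 0.
|Patch 1 ∪ Patch 2 ∪ Patch 3| = 39.5 − 0.9927 + 0 = 38.51.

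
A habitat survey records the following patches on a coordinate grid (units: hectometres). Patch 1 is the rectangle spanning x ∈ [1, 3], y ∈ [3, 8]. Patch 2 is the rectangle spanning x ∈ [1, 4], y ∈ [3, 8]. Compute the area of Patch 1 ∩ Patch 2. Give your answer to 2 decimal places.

10.00

|Patch 1∩Patch 2|: x∈[1,3], y∈[3,8] → 2·5 = 10.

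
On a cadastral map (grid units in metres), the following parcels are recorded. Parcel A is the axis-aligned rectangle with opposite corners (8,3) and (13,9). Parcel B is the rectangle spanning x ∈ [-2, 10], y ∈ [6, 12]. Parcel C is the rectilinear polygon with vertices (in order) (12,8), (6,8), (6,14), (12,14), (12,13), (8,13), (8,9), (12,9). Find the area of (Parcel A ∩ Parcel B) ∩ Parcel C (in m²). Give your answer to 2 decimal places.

2.00

The region (Parcel A ∩ Parcel B) ∩ Parcel C is the polygon with vertices (10,9), (10,8), (8,8), (8,9).
By the shoelace formula its area is 2.00.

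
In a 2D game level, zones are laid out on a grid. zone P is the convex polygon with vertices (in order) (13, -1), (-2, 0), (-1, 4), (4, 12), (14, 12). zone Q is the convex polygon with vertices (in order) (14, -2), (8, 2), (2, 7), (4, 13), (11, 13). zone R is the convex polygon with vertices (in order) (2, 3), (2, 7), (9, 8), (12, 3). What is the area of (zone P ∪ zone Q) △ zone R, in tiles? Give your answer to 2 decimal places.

|zone P ∪ zone Q| = 173.272.
|(zone P ∪ zone Q) ∩ zone R| = 39.
|(zone P ∪ zone Q) △ zone R| = 173.272 + 39 − 78 = 134.27.

134.27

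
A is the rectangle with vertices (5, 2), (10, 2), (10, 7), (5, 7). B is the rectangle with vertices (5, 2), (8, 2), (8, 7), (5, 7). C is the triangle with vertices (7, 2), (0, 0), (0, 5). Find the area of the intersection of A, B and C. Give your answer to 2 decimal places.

0.86

The intersection is the polygon with vertices (5,2), (5,2.857), (7,2).
By the shoelace formula its area is 0.86.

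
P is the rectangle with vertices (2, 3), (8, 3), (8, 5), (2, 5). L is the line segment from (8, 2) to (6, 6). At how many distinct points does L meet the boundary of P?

2

The segment meets the boundary at (6.5,5), (7.5,3).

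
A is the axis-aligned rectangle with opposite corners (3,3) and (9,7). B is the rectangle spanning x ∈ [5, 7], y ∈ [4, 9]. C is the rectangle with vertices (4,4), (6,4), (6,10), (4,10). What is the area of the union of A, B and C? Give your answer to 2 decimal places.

32.00

By inclusion–exclusion:
Individual areas: |A| = 24, |B| = 10, |C| = 12.
|A∩B|: x∈[5,7], y∈[4,7] → 2·3 = 6.
|A∩C|: x∈[4,6], y∈[4,7] → 2·3 = 6.
|B∩C|: x∈[5,6], y∈[4,9] → 1·5 = 5.
|A∩B∩C| = 3.
|A ∪ B ∪ C| = 46 − 17 + 3 = 32.00.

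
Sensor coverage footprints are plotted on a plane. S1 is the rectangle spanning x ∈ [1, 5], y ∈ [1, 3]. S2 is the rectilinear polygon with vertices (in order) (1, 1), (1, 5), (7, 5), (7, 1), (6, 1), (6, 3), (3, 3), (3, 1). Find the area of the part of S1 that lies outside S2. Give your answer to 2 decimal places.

4.00

|S1| = 8, |S1∩S2| = 4.
|S1 ∖ S2| = |S1| − |S1∩S2| = 8 − 4 = 4.00.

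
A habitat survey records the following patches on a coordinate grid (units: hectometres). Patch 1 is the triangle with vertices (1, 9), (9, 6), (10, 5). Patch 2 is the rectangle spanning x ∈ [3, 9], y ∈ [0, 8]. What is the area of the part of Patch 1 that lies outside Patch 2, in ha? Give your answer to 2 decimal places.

|Patch 1| = 2.5, |Patch 1∩Patch 2| = 2.0139.
|Patch 1 ∖ Patch 2| = |Patch 1| − |Patch 1∩Patch 2| = 2.5 − 2.0139 = 0.49.

0.49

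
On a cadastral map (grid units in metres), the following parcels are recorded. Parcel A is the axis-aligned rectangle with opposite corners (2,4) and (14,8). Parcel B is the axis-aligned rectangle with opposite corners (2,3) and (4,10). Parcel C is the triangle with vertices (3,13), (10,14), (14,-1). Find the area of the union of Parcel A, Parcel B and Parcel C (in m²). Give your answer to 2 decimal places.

By inclusion–exclusion:
Individual areas: |Parcel A| = 48, |Parcel B| = 14, |Parcel C| = 54.5.
|Parcel A∩Parcel B|: x∈[2,4], y∈[4,8] → 2·4 = 8.
|Parcel A∩Parcel C| = 14.5333.
|Parcel B∩Parcel C| = 0.
|Parcel A∩Parcel B∩Parcel C| = 0.
|Parcel A ∪ Parcel B ∪ Parcel C| = 116.5 − 22.5333 + 0 = 93.97.

93.97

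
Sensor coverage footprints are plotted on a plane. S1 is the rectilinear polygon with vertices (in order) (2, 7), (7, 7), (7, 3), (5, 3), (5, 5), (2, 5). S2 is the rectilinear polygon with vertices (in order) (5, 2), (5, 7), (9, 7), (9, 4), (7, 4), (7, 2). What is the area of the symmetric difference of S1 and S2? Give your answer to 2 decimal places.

14.00

|S1| = 14, |S2| = 16, |S1∩S2| = 8.
|S1 △ S2| = |S1| + |S2| − 2·|S1∩S2| = 14 + 16 − 16 = 14.00.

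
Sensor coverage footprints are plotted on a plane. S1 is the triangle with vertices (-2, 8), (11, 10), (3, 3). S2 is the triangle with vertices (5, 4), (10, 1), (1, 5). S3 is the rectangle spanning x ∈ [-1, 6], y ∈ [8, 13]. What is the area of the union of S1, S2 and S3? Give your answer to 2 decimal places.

70.23

By inclusion–exclusion:
Individual areas: |S1| = 37.5, |S2| = 3.5, |S3| = 35.
|S1∩S2| = 0.9211.
|S1∩S3| = 4.8462.
|S2∩S3| = 0.
|S1∩S2∩S3| = 0.
|S1 ∪ S2 ∪ S3| = 76 − 5.7672 + 0 = 70.23.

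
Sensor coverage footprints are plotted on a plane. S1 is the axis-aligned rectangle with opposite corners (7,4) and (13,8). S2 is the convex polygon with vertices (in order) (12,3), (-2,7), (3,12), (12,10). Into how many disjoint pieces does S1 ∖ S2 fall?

S1 ∖ S2 splits into 2 disjoint pieces (area 4, area 0.3214).

2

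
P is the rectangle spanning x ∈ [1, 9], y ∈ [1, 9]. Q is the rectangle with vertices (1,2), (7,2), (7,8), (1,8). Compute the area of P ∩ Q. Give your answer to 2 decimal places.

36.00

|P∩Q|: x∈[1,7], y∈[2,8] → 6·6 = 36.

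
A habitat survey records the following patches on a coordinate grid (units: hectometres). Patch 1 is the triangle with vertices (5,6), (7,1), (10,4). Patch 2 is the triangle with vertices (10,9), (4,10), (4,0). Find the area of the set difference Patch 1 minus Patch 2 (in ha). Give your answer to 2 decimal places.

7.70

|Patch 1| = 10.5, |Patch 1∩Patch 2| = 2.7977.
|Patch 1 ∖ Patch 2| = |Patch 1| − |Patch 1∩Patch 2| = 10.5 − 2.7977 = 7.70.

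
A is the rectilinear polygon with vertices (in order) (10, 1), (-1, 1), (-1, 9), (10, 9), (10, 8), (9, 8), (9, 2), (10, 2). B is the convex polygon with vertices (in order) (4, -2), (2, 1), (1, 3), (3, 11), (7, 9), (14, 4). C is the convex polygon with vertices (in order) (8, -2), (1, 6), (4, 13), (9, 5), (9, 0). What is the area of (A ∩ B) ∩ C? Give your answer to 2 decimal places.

The region (A ∩ B) ∩ C is the polygon with vertices (2.5,9), (6.5,9), (9,5), (9,2), (9,1), (5.375,1), (1.583,5.333).
By the shoelace formula its area is 44.44.

44.44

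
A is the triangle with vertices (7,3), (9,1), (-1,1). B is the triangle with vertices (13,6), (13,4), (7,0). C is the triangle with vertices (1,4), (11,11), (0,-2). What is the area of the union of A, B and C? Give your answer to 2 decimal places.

By inclusion–exclusion:
Individual areas: |A| = 10, |B| = 6, |C| = 26.5.
|A∩B| = 0.2.
|A∩C| = 1.6915.
|B∩C| = 0.
|A∩B∩C| = 0.
|A ∪ B ∪ C| = 42.5 − 1.8915 + 0 = 40.61.

40.61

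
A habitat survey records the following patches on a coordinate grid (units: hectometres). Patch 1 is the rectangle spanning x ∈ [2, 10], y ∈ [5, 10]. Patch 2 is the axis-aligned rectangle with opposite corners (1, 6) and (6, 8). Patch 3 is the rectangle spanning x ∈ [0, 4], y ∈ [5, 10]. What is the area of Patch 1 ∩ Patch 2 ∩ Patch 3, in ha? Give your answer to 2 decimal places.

The intersection is the polygon with vertices (4,8), (4,6), (2,6), (2,8).
By the shoelace formula its area is 4.00.

4.00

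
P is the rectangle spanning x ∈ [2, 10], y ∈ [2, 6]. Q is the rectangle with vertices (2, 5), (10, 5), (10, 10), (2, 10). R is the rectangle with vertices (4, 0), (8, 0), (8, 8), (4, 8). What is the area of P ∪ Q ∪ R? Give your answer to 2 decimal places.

72.00

By inclusion–exclusion:
Individual areas: |P| = 32, |Q| = 40, |R| = 32.
|P∩Q|: x∈[2,10], y∈[5,6] → 8·1 = 8.
|P∩R|: x∈[4,8], y∈[2,6] → 4·4 = 16.
|Q∩R|: x∈[4,8], y∈[5,8] → 4·3 = 12.
|P∩Q∩R| = 4.
|P ∪ Q ∪ R| = 104 − 36 + 4 = 72.00.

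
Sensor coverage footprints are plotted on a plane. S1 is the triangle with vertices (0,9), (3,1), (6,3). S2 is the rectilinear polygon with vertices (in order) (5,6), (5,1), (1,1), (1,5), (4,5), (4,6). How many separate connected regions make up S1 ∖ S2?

2

S1 ∖ S2 splits into 2 disjoint pieces (area 5, area 0.8333).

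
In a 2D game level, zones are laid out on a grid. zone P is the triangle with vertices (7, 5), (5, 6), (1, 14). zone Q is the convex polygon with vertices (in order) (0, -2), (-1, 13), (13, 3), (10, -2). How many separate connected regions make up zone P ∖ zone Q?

1

zone P ∖ zone Q is a single connected region.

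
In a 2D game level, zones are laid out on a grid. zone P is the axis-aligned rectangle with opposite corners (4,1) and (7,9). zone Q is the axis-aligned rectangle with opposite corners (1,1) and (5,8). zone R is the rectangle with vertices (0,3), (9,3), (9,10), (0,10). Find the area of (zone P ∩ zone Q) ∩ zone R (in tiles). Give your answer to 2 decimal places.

5.00

The region (zone P ∩ zone Q) ∩ zone R is the polygon with vertices (5,8), (5,3), (4,3), (4,8).
By the shoelace formula its area is 5.00.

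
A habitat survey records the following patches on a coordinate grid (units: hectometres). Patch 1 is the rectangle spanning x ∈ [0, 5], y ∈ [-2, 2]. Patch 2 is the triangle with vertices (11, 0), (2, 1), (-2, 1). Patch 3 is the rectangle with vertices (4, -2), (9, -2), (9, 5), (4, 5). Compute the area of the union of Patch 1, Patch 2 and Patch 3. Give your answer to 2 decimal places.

51.22

By inclusion–exclusion:
Individual areas: |Patch 1| = 20, |Patch 2| = 2, |Patch 3| = 35.
|Patch 1∩Patch 2| = 1.2308.
|Patch 1∩Patch 3|: x∈[4,5], y∈[-2,2] → 1·4 = 4.
|Patch 2∩Patch 3| = 0.7692.
|Patch 1∩Patch 2∩Patch 3| = 0.2222.
|Patch 1 ∪ Patch 2 ∪ Patch 3| = 57 − 6 + 0.2222 = 51.22.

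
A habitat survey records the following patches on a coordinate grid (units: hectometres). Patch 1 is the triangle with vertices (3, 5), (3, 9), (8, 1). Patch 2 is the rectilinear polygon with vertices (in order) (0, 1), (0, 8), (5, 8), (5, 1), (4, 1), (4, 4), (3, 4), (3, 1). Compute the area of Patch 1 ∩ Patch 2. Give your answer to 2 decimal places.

6.09

The intersection is the polygon with vertices (3,8), (3.625,8), (5,5.8), (5,3.4), (3,5).
By the shoelace formula its area is 6.09.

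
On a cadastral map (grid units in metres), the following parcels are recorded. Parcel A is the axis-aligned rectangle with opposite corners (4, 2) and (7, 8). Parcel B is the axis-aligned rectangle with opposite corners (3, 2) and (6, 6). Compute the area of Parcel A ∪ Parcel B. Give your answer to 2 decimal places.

By inclusion–exclusion:
Individual areas: |Parcel A| = 18, |Parcel B| = 12.
|Parcel A∩Parcel B|: x∈[4,6], y∈[2,6] → 2·4 = 8.
|Parcel A ∪ Parcel B| = 30 − 8 = 22.00.

22.00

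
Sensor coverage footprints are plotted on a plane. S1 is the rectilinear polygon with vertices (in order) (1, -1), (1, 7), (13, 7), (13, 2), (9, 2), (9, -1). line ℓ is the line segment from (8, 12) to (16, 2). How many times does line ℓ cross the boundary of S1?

2

The segment meets the boundary at (13,5.75), (12,7).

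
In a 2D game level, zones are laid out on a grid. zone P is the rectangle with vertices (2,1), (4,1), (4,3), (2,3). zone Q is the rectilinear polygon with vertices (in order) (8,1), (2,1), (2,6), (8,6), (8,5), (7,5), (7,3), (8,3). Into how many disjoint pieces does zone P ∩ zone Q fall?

1

zone P ∩ zone Q is a single connected region.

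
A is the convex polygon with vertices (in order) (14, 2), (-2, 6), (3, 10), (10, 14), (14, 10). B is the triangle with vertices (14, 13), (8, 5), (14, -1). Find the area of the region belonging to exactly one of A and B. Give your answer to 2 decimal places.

81.86

|A| = 108, |B| = 42, |A∩B| = 34.0714.
|A △ B| = |A| + |B| − 2·|A∩B| = 108 + 42 − 68.1429 = 81.86.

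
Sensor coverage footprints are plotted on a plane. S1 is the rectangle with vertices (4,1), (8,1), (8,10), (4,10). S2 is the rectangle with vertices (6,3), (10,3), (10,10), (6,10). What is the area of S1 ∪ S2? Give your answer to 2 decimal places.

50.00

By inclusion–exclusion:
Individual areas: |S1| = 36, |S2| = 28.
|S1∩S2|: x∈[6,8], y∈[3,10] → 2·7 = 14.
|S1 ∪ S2| = 64 − 14 = 50.00.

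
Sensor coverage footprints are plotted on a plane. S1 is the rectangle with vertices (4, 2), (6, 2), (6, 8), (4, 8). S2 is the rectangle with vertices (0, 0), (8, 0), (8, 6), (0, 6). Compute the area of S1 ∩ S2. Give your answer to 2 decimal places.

8.00

|S1∩S2|: x∈[4,6], y∈[2,6] → 2·4 = 8.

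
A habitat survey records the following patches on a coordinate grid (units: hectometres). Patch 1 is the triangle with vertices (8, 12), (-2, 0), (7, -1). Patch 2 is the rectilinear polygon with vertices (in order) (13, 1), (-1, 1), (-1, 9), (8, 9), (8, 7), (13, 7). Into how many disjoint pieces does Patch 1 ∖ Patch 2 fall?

Patch 1 ∖ Patch 2 splits into 2 disjoint pieces (area 3.4038, area 13.2538).

2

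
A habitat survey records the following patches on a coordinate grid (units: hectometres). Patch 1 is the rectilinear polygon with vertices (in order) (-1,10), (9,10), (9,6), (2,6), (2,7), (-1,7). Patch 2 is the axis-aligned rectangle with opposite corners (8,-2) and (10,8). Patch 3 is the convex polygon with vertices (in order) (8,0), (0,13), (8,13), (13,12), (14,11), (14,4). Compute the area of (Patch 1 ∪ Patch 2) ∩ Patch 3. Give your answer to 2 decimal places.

The region (Patch 1 ∪ Patch 2) ∩ Patch 3 is the polygon with vertices (9,8), (10,8), (10,1.333), (8,0), (8,6), (4.308,6), (1.846,10), (9,10).
By the shoelace formula its area is 36.36.

36.36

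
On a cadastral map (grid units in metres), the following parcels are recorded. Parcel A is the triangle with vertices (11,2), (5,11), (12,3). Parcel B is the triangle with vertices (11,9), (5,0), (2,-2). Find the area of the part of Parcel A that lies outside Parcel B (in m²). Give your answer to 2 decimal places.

|Parcel A| = 7.5, |Parcel A∩Parcel B| = 0.3091.
|Parcel A ∖ Parcel B| = |Parcel A| − |Parcel A∩Parcel B| = 7.5 − 0.3091 = 7.19.

7.19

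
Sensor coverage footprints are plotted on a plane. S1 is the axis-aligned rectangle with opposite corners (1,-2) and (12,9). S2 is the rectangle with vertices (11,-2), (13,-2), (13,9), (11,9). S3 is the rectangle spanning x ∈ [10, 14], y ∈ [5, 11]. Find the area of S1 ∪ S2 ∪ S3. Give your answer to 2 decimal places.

144.00

By inclusion–exclusion:
Individual areas: |S1| = 121, |S2| = 22, |S3| = 24.
|S1∩S2|: x∈[11,12], y∈[-2,9] → 1·11 = 11.
|S1∩S3|: x∈[10,12], y∈[5,9] → 2·4 = 8.
|S2∩S3|: x∈[11,13], y∈[5,9] → 2·4 = 8.
|S1∩S2∩S3| = 4.
|S1 ∪ S2 ∪ S3| = 167 − 27 + 4 = 144.00.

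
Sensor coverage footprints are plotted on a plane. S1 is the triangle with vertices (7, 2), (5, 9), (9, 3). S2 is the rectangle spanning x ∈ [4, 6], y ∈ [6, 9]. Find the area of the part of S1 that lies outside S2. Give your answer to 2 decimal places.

7.04

|S1| = 8, |S1∩S2| = 0.9643.
|S1 ∖ S2| = |S1| − |S1∩S2| = 8 − 0.9643 = 7.04.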